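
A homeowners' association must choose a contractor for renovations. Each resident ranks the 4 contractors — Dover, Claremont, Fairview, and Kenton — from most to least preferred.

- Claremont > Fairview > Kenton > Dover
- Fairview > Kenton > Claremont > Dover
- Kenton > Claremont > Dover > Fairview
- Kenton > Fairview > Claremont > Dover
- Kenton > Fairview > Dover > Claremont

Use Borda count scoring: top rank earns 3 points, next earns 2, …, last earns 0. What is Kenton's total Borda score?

12

Borda scores:
  Dover: 0 + 0 + 1 + 0 + 1 = 2
  Claremont: 3 + 1 + 2 + 1 + 0 = 7
  Fairview: 2 + 3 + 0 + 2 + 2 = 9
  Kenton: 1 + 2 + 3 + 3 + 3 = 12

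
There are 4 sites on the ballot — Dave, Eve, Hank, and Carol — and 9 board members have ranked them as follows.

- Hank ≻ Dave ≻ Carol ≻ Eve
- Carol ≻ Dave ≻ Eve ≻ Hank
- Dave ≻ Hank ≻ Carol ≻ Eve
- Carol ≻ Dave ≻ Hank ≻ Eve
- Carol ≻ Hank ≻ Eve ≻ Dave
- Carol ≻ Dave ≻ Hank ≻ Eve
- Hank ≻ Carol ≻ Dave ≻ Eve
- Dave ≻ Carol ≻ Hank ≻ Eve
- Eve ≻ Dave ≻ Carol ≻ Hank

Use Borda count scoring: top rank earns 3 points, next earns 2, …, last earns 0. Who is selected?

Carol

Borda scores:
  Dave: 2 + 2 + 3 + 2 + 0 + 2 + 1 + 3 + 2 = 17
  Eve: 0 + 1 + 0 + 0 + 1 + 0 + 0 + 0 + 3 = 5
  Hank: 3 + 0 + 2 + 1 + 2 + 1 + 3 + 1 + 0 = 13
  Carol: 1 + 3 + 1 + 3 + 3 + 3 + 2 + 2 + 1 = 19
Carol has the highest total.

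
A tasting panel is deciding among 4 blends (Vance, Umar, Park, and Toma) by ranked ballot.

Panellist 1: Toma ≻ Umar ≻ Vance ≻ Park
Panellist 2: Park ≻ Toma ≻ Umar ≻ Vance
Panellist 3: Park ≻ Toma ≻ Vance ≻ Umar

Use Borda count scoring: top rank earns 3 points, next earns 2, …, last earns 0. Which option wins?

Borda scores:
  Vance: 1 + 0 + 1 = 2
  Umar: 2 + 1 + 0 = 3
  Park: 0 + 3 + 3 = 6
  Toma: 3 + 2 + 2 = 7
Toma has the highest total.

Toma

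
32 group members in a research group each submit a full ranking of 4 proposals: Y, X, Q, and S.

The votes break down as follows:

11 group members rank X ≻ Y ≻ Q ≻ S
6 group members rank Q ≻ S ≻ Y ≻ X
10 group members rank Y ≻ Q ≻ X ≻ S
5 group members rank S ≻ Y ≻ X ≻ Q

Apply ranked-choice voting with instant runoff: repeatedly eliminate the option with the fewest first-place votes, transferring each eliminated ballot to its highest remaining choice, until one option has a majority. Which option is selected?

Y

Round 1: X 11, Y 10, Q 6, S 5. S has the fewest and is eliminated.
Round 2: Y 15, X 11, Q 6. Q has the fewest and is eliminated.
Round 3: Y 21, X 11. Y has a majority.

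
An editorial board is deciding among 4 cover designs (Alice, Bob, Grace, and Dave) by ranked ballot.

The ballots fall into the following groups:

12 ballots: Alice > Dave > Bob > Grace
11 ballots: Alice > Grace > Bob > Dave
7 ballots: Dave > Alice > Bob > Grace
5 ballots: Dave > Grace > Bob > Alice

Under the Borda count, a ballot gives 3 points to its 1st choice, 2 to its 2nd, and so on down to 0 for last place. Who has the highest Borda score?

Borda scores:
  Alice: 12·3 + 11·3 + 7·2 + 5·0 = 83
  Bob: 12·1 + 11·1 + 7·1 + 5·1 = 35
  Grace: 12·0 + 11·2 + 7·0 + 5·2 = 32
  Dave: 12·2 + 11·0 + 7·3 + 5·3 = 60
Alice has the highest total.

Alice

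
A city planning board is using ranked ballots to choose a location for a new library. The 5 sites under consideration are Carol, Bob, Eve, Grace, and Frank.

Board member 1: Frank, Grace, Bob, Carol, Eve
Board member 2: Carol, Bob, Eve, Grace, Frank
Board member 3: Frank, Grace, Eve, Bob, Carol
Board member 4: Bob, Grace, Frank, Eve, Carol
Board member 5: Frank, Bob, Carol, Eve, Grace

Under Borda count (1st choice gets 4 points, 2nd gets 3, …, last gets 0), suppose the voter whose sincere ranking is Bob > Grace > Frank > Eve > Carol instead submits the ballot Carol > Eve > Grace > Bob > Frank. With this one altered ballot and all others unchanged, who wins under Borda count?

Frank

Borda totals with the altered ballot: Carol 11, Bob 10, Eve 8, Grace 9, Frank 12.
The winner is unchanged: still Frank.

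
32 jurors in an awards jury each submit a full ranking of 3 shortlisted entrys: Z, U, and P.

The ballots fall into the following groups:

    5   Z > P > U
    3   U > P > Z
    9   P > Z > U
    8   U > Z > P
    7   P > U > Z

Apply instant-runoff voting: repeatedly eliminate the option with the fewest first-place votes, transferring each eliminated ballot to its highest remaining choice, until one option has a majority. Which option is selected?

P

Round 1: P 16, U 11, Z 5. Z has the fewest and is eliminated.
Round 2: P 21, U 11. P has a majority.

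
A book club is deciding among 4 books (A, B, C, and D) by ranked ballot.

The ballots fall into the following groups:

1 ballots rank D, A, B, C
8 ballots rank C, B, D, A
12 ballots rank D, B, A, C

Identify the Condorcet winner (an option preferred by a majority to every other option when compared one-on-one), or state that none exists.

Head-to-head results (21 voters total):
A vs B: B wins 20–1.
A vs C: A wins 13–8.
A vs D: D wins 21–0.
B vs C: B wins 13–8.
B vs D: D wins 13–8.
C vs D: D wins 13–8.
D beats each rival — A (21–0), B (13–8), C (13–8) — so D is the Condorcet winner.

D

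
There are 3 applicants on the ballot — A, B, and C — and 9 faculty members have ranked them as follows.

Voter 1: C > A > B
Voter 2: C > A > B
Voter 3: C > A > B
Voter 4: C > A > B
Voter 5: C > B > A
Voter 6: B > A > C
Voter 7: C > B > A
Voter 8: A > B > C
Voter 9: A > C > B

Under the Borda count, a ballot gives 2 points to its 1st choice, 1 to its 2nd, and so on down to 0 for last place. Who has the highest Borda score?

Borda scores:
  A: 1 + 1 + 1 + 1 + 0 + 1 + 0 + 2 + 2 = 9
  B: 0 + 0 + 0 + 0 + 1 + 2 + 1 + 1 + 0 = 5
  C: 2 + 2 + 2 + 2 + 2 + 0 + 2 + 0 + 1 = 13
C has the highest total.

C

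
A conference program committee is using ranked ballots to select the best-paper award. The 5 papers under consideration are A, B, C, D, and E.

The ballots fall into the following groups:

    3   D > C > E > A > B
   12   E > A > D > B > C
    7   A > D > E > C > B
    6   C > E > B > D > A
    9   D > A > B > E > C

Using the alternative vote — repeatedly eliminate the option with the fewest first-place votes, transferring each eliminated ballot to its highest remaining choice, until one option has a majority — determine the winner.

D

Round 1: D 12, E 12, A 7, C 6, B 0. B has the fewest and is eliminated.
Round 2: D 12, E 12, A 7, C 6. C has the fewest and is eliminated.
Round 3: E 18, D 12, A 7. A has the fewest and is eliminated.
Round 4: D 19, E 18. D has a majority.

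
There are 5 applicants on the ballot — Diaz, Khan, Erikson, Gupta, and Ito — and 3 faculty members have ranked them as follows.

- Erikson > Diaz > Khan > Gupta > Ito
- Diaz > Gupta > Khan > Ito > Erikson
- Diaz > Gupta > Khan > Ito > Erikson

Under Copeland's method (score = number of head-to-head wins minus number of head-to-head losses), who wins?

Diaz

Pairwise results:
  Diaz vs Khan: Diaz wins 3–0.
  Diaz vs Erikson: Diaz wins 2–1.
  Diaz vs Gupta: Diaz wins 3–0.
  Diaz vs Ito: Diaz wins 3–0.
  Khan vs Erikson: Khan wins 2–1.
  Khan vs Gupta: Gupta wins 2–1.
  Khan vs Ito: Khan wins 3–0.
  Erikson vs Gupta: Gupta wins 2–1.
  Erikson vs Ito: Ito wins 2–1.
  Gupta vs Ito: Gupta wins 3–0.
Copeland scores (wins − losses):
  Diaz: 4 − 0 = 4
  Khan: 2 − 2 = 0
  Erikson: 0 − 4 = -4
  Gupta: 3 − 1 = 2
  Ito: 1 − 3 = -2
Diaz has the best Copeland score.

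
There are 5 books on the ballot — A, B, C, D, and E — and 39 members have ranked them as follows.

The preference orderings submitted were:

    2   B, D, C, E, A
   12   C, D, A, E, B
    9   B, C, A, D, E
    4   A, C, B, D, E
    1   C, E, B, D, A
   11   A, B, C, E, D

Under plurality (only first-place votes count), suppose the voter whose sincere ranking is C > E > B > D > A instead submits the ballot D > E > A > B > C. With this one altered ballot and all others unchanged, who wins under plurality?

First-place totals with the altered ballot: A 15, B 11, C 12, D 1, E 0.
The winner is unchanged: still A.

A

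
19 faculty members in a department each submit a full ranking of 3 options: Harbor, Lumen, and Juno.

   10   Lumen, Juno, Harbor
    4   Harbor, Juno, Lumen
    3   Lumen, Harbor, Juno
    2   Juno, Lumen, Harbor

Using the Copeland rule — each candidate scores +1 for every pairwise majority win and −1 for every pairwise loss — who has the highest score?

Lumen

Pairwise results:
  Harbor vs Lumen: Lumen wins 15–4.
  Harbor vs Juno: Juno wins 12–7.
  Lumen vs Juno: Lumen wins 13–6.
Copeland scores (wins − losses):
  Harbor: 0 − 2 = -2
  Lumen: 2 − 0 = 2
  Juno: 1 − 1 = 0
Lumen has the best Copeland score.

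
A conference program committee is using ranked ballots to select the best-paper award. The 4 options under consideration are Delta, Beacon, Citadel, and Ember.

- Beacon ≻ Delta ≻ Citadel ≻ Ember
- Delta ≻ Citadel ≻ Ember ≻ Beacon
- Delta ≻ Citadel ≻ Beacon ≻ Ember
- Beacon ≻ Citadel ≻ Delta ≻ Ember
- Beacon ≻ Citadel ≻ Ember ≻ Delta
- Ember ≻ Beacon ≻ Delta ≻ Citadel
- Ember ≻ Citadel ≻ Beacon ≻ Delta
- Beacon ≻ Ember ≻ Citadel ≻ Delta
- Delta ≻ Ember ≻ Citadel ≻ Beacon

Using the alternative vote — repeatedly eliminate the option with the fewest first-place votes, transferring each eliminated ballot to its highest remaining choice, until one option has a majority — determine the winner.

Beacon

Round 1: Beacon 4, Delta 3, Ember 2, Citadel 0. Citadel has the fewest and is eliminated.
Round 2: Beacon 4, Delta 3, Ember 2. Ember has the fewest and is eliminated.
Round 3: Beacon 6, Delta 3. Beacon has a majority.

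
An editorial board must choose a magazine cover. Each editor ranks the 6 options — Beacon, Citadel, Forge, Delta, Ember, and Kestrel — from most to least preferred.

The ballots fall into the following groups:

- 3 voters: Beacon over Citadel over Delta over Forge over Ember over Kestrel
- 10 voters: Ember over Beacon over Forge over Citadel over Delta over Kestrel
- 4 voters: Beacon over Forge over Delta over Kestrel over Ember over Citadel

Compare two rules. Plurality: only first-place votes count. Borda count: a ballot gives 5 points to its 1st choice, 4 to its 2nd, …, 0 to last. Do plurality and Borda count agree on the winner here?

Plurality first-place counts: Beacon 7, Citadel 0, Forge 0, Delta 0, Ember 10, Kestrel 0 → Ember.
Borda totals: Beacon 75, Citadel 32, Forge 52, Delta 31, Ember 57, Kestrel 8 → Beacon.
The two rules disagree: plurality picks Ember, Borda picks Beacon.

No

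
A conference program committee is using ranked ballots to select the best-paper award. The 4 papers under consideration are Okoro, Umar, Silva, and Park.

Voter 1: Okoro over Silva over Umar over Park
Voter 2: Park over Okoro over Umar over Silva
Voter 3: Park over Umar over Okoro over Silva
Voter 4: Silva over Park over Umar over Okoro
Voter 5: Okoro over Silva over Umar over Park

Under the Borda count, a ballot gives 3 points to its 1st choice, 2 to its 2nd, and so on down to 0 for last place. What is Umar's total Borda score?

Borda scores:
  Okoro: 3 + 2 + 1 + 0 + 3 = 9
  Umar: 1 + 1 + 2 + 1 + 1 = 6
  Silva: 2 + 0 + 0 + 3 + 2 = 7
  Park: 0 + 3 + 3 + 2 + 0 = 8

6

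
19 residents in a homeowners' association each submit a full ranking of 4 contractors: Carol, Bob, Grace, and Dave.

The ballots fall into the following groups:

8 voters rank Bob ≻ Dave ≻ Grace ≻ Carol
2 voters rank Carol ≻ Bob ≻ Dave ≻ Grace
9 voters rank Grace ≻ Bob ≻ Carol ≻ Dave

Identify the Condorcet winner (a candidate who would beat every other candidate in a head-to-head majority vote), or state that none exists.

Bob

Head-to-head results (19 voters total):
Carol vs Bob: Bob wins 17–2.
Carol vs Grace: Grace wins 17–2.
Carol vs Dave: Carol wins 11–8.
Bob vs Grace: Bob wins 10–9.
Bob vs Dave: Bob wins 19–0.
Grace vs Dave: Dave wins 10–9.
Bob beats each rival — Carol (17–2), Grace (10–9), Dave (19–0) — so Bob is the Condorcet winner.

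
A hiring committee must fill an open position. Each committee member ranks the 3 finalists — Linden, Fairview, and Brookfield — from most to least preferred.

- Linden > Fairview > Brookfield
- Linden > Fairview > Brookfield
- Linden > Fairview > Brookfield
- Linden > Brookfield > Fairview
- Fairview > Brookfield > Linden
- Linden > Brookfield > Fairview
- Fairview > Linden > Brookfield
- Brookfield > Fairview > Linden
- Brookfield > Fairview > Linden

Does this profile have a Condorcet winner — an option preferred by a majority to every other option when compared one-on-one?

Head-to-head results (9 voters total):
Linden vs Fairview: Linden wins 5–4.
Linden vs Brookfield: Linden wins 6–3.
Fairview vs Brookfield: Fairview wins 5–4.
Linden beats each rival — Fairview (5–4), Brookfield (6–3) — so Linden is the Condorcet winner.

Yes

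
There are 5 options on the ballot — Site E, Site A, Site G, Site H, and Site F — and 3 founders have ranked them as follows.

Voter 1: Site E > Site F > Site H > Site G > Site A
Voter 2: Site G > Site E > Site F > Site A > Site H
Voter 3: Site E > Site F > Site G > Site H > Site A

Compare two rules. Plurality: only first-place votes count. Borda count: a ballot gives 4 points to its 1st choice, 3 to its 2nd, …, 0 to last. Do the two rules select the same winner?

Yes

Plurality first-place counts: Site E 2, Site A 0, Site G 1, Site H 0, Site F 0 → Site E.
Borda totals: Site E 11, Site A 1, Site G 7, Site H 3, Site F 8 → Site E.
The two rules agree on Site E.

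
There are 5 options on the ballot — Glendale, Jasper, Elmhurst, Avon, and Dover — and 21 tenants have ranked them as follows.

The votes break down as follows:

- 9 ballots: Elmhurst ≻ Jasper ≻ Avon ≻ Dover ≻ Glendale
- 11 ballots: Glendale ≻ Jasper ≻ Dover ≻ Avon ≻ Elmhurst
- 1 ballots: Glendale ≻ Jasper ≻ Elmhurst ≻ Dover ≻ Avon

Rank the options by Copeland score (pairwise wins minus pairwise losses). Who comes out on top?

Glendale

Pairwise results:
  Glendale vs Jasper: Glendale wins 12–9.
  Glendale vs Elmhurst: Glendale wins 12–9.
  Glendale vs Avon: Glendale wins 12–9.
  Glendale vs Dover: Glendale wins 12–9.
  Jasper vs Elmhurst: Jasper wins 12–9.
  Jasper vs Avon: Jasper wins 21–0.
  Jasper vs Dover: Jasper wins 21–0.
  Elmhurst vs Avon: Avon wins 11–10.
  Elmhurst vs Dover: Dover wins 11–10.
  Avon vs Dover: Dover wins 12–9.
Copeland scores (wins − losses):
  Glendale: 4 − 0 = 4
  Jasper: 3 − 1 = 2
  Elmhurst: 0 − 4 = -4
  Avon: 1 − 3 = -2
  Dover: 2 − 2 = 0
Glendale has the best Copeland score.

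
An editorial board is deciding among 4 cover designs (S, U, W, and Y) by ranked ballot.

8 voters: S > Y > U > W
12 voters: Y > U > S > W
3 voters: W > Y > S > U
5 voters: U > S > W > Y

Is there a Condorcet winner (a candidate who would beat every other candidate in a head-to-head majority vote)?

Head-to-head results (28 voters total):
S vs U: U wins 17–11.
S vs W: S wins 25–3.
S vs Y: Y wins 15–13.
U vs W: U wins 25–3.
U vs Y: Y wins 23–5.
W vs Y: Y wins 20–8.
Y beats each rival — S (15–13), U (23–5), W (20–8) — so Y is the Condorcet winner.

Yes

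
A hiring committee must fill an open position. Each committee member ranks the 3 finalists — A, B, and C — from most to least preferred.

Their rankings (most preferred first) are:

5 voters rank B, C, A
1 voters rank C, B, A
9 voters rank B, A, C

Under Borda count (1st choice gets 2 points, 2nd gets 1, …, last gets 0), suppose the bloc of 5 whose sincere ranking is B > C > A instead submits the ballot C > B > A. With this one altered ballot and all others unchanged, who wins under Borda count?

B

Borda totals with the altered ballot: A 9, B 24, C 12.
The winner is unchanged: still B.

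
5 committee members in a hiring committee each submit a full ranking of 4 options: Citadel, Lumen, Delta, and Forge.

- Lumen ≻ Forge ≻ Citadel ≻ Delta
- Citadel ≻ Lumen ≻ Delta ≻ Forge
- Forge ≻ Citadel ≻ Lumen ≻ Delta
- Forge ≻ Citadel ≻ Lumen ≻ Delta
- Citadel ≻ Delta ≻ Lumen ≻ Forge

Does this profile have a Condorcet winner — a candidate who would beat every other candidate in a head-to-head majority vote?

Head-to-head results (5 voters total):
Citadel vs Lumen: Citadel wins 4–1.
Citadel vs Delta: Citadel wins 5–0.
Citadel vs Forge: Forge wins 3–2.
Lumen vs Delta: Lumen wins 4–1.
Lumen vs Forge: Lumen wins 3–2.
Delta vs Forge: Forge wins 3–2.
No candidate beats all others: Citadel beats Lumen beats Forge beats Citadel, a majority cycle.

No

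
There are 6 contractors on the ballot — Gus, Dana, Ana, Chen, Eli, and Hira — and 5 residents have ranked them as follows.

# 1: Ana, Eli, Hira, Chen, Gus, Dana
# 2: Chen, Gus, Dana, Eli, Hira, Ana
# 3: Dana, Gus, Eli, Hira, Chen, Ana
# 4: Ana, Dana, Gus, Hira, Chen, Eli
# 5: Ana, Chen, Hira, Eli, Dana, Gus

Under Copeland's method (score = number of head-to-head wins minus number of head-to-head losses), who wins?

Pairwise results:
  Gus vs Dana: Dana wins 3–2.
  Gus vs Ana: Ana wins 3–2.
  Gus vs Chen: Chen wins 3–2.
  Gus vs Eli: Gus wins 3–2.
  Gus vs Hira: Gus wins 3–2.
  Dana vs Ana: Ana wins 3–2.
  Dana vs Chen: Chen wins 3–2.
  Dana vs Eli: Dana wins 3–2.
  Dana vs Hira: Dana wins 3–2.
  Ana vs Chen: Ana wins 3–2.
  Ana vs Eli: Ana wins 3–2.
  Ana vs Hira: Ana wins 3–2.
  Chen vs Eli: Chen wins 3–2.
  Chen vs Hira: Hira wins 3–2.
  Eli vs Hira: Eli wins 3–2.
Copeland scores (wins − losses):
  Gus: 2 − 3 = -1
  Dana: 3 − 2 = 1
  Ana: 5 − 0 = 5
  Chen: 3 − 2 = 1
  Eli: 1 − 4 = -3
  Hira: 1 − 4 = -3
Ana has the best Copeland score.

Ana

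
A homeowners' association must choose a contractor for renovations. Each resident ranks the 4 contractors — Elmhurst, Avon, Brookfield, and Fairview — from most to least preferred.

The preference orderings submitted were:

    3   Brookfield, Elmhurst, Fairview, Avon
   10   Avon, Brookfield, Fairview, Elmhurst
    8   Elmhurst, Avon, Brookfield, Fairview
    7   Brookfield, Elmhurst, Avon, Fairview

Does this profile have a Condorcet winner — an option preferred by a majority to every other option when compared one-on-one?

Head-to-head results (28 voters total):
Elmhurst vs Avon: Elmhurst wins 18–10.
Elmhurst vs Brookfield: Brookfield wins 20–8.
Elmhurst vs Fairview: Elmhurst wins 18–10.
Avon vs Brookfield: Avon wins 18–10.
Avon vs Fairview: Avon wins 25–3.
Brookfield vs Fairview: Brookfield wins 28–0.
No candidate beats all others: Elmhurst beats Avon beats Brookfield beats Elmhurst, a majority cycle.

No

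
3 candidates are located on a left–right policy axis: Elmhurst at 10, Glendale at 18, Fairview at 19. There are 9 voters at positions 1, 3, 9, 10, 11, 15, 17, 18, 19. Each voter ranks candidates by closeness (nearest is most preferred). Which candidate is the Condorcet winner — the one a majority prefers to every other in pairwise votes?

Elmhurst

With single-peaked preferences on a line, the Condorcet winner is the candidate closest to the median voter.
The median voter (position 11) is closest to Elmhurst at 10.
Check: Elmhurst vs Fairview — voters closer to Elmhurst: 5 of 9.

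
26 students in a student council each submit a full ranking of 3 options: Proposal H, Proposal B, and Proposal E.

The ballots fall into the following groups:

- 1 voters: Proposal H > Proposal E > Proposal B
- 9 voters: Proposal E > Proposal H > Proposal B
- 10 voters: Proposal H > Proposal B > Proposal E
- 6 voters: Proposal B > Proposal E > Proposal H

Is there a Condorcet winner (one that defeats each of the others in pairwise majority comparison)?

Head-to-head results (26 voters total):
Proposal H vs Proposal B: Proposal H wins 20–6.
Proposal H vs Proposal E: Proposal E wins 15–11.
Proposal B vs Proposal E: Proposal B wins 16–10.
No candidate beats all others: Proposal H beats Proposal B beats Proposal E beats Proposal H, a majority cycle.

No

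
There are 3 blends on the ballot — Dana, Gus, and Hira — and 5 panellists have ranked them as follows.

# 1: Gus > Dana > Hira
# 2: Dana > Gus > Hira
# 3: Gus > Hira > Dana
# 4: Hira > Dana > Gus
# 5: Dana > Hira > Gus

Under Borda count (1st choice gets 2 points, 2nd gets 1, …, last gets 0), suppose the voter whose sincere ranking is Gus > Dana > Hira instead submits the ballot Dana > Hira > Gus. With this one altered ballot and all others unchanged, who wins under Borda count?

Dana

Borda totals with the altered ballot: Dana 7, Gus 3, Hira 5.
The winner is unchanged: still Dana.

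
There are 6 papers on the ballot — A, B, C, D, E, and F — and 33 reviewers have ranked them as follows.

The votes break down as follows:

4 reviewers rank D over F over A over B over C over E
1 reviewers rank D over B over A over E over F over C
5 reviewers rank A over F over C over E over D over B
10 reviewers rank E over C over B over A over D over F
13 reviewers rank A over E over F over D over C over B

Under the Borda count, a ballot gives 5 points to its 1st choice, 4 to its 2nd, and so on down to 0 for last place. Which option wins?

Borda scores:
  A: 4·3 + 3 + 5·5 + 10·2 + 13·5 = 125
  B: 4·2 + 4 + 5·0 + 10·3 + 13·0 = 42
  C: 4·1 + 0 + 5·3 + 10·4 + 13·1 = 72
  D: 4·5 + 5 + 5·1 + 10·1 + 13·2 = 66
  E: 4·0 + 2 + 5·2 + 10·5 + 13·4 = 114
  F: 4·4 + 1 + 5·4 + 10·0 + 13·3 = 76
A has the highest total.

A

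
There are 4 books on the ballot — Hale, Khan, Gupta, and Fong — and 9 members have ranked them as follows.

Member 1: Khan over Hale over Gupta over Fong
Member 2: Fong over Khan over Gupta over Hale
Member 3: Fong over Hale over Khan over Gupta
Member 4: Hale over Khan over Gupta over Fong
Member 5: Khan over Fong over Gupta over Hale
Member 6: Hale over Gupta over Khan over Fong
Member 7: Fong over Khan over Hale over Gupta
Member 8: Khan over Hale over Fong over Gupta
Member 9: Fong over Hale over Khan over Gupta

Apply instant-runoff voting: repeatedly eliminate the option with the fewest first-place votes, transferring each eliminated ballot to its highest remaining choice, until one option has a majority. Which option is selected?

Round 1: Fong 4, Khan 3, Hale 2, Gupta 0. Gupta has the fewest and is eliminated.
Round 2: Fong 4, Khan 3, Hale 2. Hale has the fewest and is eliminated.
Round 3: Khan 5, Fong 4. Khan has a majority.

Khan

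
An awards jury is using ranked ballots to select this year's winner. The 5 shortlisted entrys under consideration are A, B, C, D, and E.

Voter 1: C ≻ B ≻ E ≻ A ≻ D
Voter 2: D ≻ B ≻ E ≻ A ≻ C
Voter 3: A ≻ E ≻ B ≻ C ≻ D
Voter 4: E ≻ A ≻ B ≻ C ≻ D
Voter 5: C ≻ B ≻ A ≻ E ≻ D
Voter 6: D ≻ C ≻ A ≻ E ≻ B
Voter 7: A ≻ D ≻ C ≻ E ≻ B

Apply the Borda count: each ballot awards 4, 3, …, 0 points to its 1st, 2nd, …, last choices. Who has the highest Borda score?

Borda scores:
  A: 1 + 1 + 4 + 3 + 2 + 2 + 4 = 17
  B: 3 + 3 + 2 + 2 + 3 + 0 + 0 = 13
  C: 4 + 0 + 1 + 1 + 4 + 3 + 2 = 15
  D: 0 + 4 + 0 + 0 + 0 + 4 + 3 = 11
  E: 2 + 2 + 3 + 4 + 1 + 1 + 1 = 14
A has the highest total.

A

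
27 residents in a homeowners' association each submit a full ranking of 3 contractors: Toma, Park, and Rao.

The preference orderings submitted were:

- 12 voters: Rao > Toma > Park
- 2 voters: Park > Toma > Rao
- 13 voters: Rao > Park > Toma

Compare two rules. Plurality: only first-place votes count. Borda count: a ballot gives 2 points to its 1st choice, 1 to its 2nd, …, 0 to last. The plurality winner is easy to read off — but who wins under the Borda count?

Rao

Plurality first-place counts: Toma 0, Park 2, Rao 25 → Rao.
Borda totals: Toma 14, Park 17, Rao 50 → Rao.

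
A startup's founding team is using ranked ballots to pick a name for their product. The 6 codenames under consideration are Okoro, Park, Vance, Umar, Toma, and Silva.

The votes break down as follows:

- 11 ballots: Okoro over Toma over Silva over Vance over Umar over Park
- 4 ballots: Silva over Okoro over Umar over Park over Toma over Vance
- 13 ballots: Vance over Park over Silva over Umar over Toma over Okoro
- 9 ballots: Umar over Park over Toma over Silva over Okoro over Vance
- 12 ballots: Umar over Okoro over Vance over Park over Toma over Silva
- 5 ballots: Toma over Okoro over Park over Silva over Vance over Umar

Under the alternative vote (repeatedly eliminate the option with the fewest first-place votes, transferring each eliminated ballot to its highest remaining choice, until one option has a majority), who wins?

Round 1: Umar 21, Vance 13, Okoro 11, Toma 5, Silva 4, Park 0. Park has the fewest and is eliminated.
Round 2: Umar 21, Vance 13, Okoro 11, Toma 5, Silva 4. Silva has the fewest and is eliminated.
Round 3: Umar 21, Okoro 15, Vance 13, Toma 5. Toma has the fewest and is eliminated.
Round 4: Umar 21, Okoro 20, Vance 13. Vance has the fewest and is eliminated.
Round 5: Umar 34, Okoro 20. Umar has a majority.

Umar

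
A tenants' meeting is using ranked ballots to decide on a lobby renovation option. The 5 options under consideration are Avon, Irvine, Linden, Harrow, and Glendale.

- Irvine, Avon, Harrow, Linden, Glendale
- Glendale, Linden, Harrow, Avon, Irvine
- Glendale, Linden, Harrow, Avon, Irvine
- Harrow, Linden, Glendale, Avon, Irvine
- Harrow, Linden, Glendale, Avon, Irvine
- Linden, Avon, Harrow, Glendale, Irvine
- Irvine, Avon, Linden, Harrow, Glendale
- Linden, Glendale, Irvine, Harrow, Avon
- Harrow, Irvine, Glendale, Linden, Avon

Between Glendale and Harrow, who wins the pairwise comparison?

Ballots ranking Glendale above Harrow: 3.
Ballots ranking Harrow above Glendale: 6.
Harrow wins the head-to-head, 6–3.

Harrow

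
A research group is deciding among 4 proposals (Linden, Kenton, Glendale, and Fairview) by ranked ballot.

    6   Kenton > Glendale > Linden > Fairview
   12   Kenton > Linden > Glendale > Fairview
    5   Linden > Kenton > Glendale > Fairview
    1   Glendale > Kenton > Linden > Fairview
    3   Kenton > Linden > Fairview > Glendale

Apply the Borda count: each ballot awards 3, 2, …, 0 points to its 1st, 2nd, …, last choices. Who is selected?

Borda scores:
  Linden: 6·1 + 12·2 + 5·3 + 1 + 3·2 = 52
  Kenton: 6·3 + 12·3 + 5·2 + 2 + 3·3 = 75
  Glendale: 6·2 + 12·1 + 5·1 + 3 + 3·0 = 32
  Fairview: 6·0 + 12·0 + 5·0 + 0 + 3·1 = 3
Kenton has the highest total.

Kenton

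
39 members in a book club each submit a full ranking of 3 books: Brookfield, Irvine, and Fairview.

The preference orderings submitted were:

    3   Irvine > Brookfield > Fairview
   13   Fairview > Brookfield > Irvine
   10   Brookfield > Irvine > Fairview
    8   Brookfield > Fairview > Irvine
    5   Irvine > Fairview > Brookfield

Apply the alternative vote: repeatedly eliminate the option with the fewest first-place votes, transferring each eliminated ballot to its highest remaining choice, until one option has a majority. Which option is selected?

Round 1: Brookfield 18, Fairview 13, Irvine 8. Irvine has the fewest and is eliminated.
Round 2: Brookfield 21, Fairview 18. Brookfield has a majority.

Brookfield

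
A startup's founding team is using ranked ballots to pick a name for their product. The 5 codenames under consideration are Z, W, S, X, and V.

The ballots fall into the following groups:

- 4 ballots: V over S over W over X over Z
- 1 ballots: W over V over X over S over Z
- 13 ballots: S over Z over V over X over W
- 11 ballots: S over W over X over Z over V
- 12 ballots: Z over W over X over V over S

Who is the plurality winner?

S

First-place vote totals:
  Z: 12
  W: 1
  S: 24
  X: 0
  V: 4
S has the most first-place votes.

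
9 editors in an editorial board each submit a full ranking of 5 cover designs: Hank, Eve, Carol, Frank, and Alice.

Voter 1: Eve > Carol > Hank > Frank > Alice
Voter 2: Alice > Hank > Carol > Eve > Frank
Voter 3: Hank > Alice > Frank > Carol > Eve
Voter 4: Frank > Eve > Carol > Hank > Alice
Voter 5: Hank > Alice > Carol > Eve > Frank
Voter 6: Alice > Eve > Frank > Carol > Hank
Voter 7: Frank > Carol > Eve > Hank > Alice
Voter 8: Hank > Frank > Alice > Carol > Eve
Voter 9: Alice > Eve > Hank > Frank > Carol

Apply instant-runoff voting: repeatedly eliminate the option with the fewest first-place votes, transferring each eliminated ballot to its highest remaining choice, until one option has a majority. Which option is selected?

Hank

Round 1: Hank 3, Alice 3, Frank 2, Eve 1, Carol 0. Carol has the fewest and is eliminated.
Round 2: Hank 3, Alice 3, Frank 2, Eve 1. Eve has the fewest and is eliminated.
Round 3: Hank 4, Alice 3, Frank 2. Frank has the fewest and is eliminated.
Round 4: Hank 6, Alice 3. Hank has a majority.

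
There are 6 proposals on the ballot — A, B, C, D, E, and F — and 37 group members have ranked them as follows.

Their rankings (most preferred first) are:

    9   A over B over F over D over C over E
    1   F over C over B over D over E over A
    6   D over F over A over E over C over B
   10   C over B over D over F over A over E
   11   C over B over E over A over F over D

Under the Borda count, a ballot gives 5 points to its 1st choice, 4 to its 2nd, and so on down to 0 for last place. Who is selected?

Borda scores:
  A: 9·5 + 0 + 6·3 + 10·1 + 11·2 = 95
  B: 9·4 + 3 + 6·0 + 10·4 + 11·4 = 123
  C: 9·1 + 4 + 6·1 + 10·5 + 11·5 = 124
  D: 9·2 + 2 + 6·5 + 10·3 + 11·0 = 80
  E: 9·0 + 1 + 6·2 + 10·0 + 11·3 = 46
  F: 9·3 + 5 + 6·4 + 10·2 + 11·1 = 87
C has the highest total.

C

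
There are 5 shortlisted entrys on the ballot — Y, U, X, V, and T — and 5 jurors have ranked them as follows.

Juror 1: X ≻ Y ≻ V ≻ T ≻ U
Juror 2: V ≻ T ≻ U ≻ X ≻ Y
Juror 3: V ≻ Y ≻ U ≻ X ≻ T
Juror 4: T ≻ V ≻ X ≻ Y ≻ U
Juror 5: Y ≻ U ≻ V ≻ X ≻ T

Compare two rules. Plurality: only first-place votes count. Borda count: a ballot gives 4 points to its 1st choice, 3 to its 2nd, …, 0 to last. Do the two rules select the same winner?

Yes

Plurality first-place counts: Y 1, U 0, X 1, V 2, T 1 → V.
Borda totals: Y 11, U 7, X 9, V 15, T 8 → V.
The two rules agree on V.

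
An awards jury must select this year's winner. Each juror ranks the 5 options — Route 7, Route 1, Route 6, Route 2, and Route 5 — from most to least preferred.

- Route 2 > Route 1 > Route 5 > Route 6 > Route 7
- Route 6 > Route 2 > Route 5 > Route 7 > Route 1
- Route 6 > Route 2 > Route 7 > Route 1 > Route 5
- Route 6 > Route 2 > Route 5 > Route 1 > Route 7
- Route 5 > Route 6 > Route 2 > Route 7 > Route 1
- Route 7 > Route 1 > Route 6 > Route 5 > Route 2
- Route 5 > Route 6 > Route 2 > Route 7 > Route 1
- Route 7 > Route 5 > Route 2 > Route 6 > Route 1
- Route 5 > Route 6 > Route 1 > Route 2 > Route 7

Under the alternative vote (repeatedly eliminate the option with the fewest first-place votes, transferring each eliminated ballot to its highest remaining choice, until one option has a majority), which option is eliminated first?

Round 1: Route 6 3, Route 5 3, Route 7 2, Route 2 1, Route 1 0. Route 1 has the fewest and is eliminated.
Round 2: Route 6 3, Route 5 3, Route 7 2, Route 2 1. Route 2 has the fewest and is eliminated.
Round 3: Route 5 4, Route 6 3, Route 7 2. Route 7 has the fewest and is eliminated.
Round 4: Route 5 5, Route 6 4. Route 5 has a majority.

Route 1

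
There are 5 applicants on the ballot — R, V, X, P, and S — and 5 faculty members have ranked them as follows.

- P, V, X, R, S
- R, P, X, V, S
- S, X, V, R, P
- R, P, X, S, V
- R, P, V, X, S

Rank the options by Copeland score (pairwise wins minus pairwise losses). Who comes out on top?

Pairwise results:
  R vs V: R wins 3–2.
  R vs X: R wins 3–2.
  R vs P: R wins 4–1.
  R vs S: R wins 4–1.
  V vs X: X wins 3–2.
  V vs P: P wins 4–1.
  V vs S: V wins 3–2.
  X vs P: P wins 4–1.
  X vs S: X wins 4–1.
  P vs S: P wins 4–1.
Copeland scores (wins − losses):
  R: 4 − 0 = 4
  V: 1 − 3 = -2
  X: 2 − 2 = 0
  P: 3 − 1 = 2
  S: 0 − 4 = -4
R has the best Copeland score.

R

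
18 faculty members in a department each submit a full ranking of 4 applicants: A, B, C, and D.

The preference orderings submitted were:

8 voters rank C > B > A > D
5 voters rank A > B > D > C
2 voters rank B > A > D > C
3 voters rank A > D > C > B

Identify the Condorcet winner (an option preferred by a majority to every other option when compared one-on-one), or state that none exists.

None — there is no Condorcet winner

Head-to-head results (18 voters total):
A vs B: B wins 10–8.
A vs C: A wins 10–8.
A vs D: A wins 18–0.
B vs C: C wins 11–7.
B vs D: B wins 15–3.
C vs D: D wins 10–8.
No candidate beats all others: A beats C beats B beats A, a majority cycle.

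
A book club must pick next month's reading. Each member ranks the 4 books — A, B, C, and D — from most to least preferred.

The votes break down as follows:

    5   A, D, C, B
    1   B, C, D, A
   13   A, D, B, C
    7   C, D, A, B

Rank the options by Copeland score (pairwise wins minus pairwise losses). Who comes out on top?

Pairwise results:
  A vs B: A wins 25–1.
  A vs C: A wins 18–8.
  A vs D: A wins 18–8.
  B vs C: B wins 14–12.
  B vs D: D wins 25–1.
  C vs D: D wins 18–8.
Copeland scores (wins − losses):
  A: 3 − 0 = 3
  B: 1 − 2 = -1
  C: 0 − 3 = -3
  D: 2 − 1 = 1
A has the best Copeland score.

A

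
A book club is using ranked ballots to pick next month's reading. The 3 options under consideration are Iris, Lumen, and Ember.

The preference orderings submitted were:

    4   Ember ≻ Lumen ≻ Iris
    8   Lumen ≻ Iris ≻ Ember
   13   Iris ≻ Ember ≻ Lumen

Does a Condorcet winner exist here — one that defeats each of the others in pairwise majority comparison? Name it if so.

Iris

Head-to-head results (25 voters total):
Iris vs Lumen: Iris wins 13–12.
Iris vs Ember: Iris wins 21–4.
Lumen vs Ember: Ember wins 17–8.
Iris beats each rival — Lumen (13–12), Ember (21–4) — so Iris is the Condorcet winner.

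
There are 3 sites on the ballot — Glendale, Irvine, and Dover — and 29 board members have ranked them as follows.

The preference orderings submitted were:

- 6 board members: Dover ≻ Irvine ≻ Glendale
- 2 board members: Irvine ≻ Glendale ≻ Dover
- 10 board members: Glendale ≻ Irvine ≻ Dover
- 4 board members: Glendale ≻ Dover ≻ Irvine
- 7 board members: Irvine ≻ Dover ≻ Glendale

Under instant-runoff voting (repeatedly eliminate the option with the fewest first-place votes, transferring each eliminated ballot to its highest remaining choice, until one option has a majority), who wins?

Irvine

Round 1: Glendale 14, Irvine 9, Dover 6. Dover has the fewest and is eliminated.
Round 2: Irvine 15, Glendale 14. Irvine has a majority.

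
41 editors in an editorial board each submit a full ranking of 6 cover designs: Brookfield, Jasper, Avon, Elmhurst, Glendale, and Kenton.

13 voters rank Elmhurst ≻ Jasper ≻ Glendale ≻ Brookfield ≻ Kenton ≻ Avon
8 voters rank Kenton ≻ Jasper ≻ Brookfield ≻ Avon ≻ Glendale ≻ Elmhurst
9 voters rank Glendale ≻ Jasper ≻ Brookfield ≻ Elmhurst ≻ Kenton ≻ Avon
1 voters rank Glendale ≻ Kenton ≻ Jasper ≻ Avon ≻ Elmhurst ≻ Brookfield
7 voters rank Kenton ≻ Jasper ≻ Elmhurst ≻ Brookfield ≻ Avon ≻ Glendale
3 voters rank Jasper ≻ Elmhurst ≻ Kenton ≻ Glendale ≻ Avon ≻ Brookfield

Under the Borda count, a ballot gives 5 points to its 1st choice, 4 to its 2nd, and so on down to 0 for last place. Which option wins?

Jasper

Borda scores:
  Brookfield: 13·2 + 8·3 + 9·3 + 0 + 7·2 + 3·0 = 91
  Jasper: 13·4 + 8·4 + 9·4 + 3 + 7·4 + 3·5 = 166
  Avon: 13·0 + 8·2 + 9·0 + 2 + 7·1 + 3·1 = 28
  Elmhurst: 13·5 + 8·0 + 9·2 + 1 + 7·3 + 3·4 = 117
  Glendale: 13·3 + 8·1 + 9·5 + 5 + 7·0 + 3·2 = 103
  Kenton: 13·1 + 8·5 + 9·1 + 4 + 7·5 + 3·3 = 110
Jasper has the highest total.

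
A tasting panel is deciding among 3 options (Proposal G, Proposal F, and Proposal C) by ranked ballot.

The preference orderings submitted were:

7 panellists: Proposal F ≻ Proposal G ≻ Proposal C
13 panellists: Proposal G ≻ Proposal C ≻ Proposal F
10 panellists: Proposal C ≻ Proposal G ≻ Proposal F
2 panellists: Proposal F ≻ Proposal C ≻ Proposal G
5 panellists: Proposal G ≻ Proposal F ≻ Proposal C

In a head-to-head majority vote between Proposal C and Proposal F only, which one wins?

Ballots ranking Proposal C above Proposal F: 13+10 = 23.
Ballots ranking Proposal F above Proposal C: 7+2+5 = 14.
Proposal C wins the head-to-head, 23–14.

Proposal C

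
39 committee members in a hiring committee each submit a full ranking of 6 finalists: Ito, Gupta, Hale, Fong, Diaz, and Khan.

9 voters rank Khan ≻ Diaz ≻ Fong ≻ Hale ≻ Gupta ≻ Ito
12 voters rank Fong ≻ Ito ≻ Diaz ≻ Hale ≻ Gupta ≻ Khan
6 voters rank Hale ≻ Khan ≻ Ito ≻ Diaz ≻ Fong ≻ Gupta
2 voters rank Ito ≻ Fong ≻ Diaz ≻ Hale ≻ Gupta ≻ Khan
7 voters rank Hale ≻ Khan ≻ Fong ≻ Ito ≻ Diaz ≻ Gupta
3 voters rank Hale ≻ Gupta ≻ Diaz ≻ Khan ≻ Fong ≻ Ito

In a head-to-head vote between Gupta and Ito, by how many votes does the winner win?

15

Ballots ranking Gupta above Ito: 9+3 = 12.
Ballots ranking Ito above Gupta: 12+6+2+7 = 27.
Ito wins 27–12, a margin of 15.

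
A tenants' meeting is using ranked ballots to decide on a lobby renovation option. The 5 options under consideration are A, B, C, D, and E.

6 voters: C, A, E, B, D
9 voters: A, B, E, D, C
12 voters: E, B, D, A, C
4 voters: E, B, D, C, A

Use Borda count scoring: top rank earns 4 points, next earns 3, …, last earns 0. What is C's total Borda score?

Borda scores:
  A: 6·3 + 9·4 + 12·1 + 4·0 = 66
  B: 6·1 + 9·3 + 12·3 + 4·3 = 81
  C: 6·4 + 9·0 + 12·0 + 4·1 = 28
  D: 6·0 + 9·1 + 12·2 + 4·2 = 41
  E: 6·2 + 9·2 + 12·4 + 4·4 = 94

28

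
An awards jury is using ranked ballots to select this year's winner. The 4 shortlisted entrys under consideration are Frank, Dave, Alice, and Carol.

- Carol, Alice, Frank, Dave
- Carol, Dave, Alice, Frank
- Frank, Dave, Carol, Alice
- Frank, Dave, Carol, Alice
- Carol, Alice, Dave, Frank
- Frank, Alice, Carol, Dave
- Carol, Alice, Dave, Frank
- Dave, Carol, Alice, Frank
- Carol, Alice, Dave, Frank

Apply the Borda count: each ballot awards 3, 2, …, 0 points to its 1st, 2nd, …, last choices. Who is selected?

Borda scores:
  Frank: 1 + 0 + 3 + 3 + 0 + 3 + 0 + 0 + 0 = 10
  Dave: 0 + 2 + 2 + 2 + 1 + 0 + 1 + 3 + 1 = 12
  Alice: 2 + 1 + 0 + 0 + 2 + 2 + 2 + 1 + 2 = 12
  Carol: 3 + 3 + 1 + 1 + 3 + 1 + 3 + 2 + 3 = 20
Carol has the highest total.

Carol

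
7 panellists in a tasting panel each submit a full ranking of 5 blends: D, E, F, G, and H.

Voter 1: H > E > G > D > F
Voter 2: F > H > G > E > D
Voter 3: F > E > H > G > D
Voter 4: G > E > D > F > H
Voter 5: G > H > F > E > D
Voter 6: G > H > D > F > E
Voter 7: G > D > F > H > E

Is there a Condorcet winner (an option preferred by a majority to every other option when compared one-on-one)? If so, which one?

G

Head-to-head results (7 voters total):
D vs E: E wins 5–2.
D vs F: D wins 4–3.
D vs G: G wins 7–0.
D vs H: H wins 5–2.
E vs F: F wins 5–2.
E vs G: G wins 5–2.
E vs H: H wins 5–2.
F vs G: G wins 5–2.
F vs H: F wins 4–3.
G vs H: G wins 4–3.
G beats each rival — D (7–0), E (5–2), F (5–2), H (4–3) — so G is the Condorcet winner.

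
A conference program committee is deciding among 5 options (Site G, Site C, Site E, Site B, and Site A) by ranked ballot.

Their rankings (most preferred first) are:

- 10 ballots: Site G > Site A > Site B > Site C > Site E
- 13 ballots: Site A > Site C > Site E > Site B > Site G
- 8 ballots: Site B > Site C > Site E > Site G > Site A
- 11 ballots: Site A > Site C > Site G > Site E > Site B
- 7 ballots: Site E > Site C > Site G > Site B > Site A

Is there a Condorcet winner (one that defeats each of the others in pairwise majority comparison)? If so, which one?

No Condorcet winner

Head-to-head results (49 voters total):
Site G vs Site C: Site C wins 39–10.
Site G vs Site E: Site E wins 28–21.
Site G vs Site B: Site G wins 28–21.
Site G vs Site A: Site G wins 25–24.
Site C vs Site E: Site C wins 42–7.
Site C vs Site B: Site C wins 31–18.
Site C vs Site A: Site A wins 34–15.
Site E vs Site B: Site E wins 31–18.
Site E vs Site A: Site A wins 34–15.
Site B vs Site A: Site A wins 34–15.
No candidate beats all others: Site G beats Site A beats Site C beats Site G, a majority cycle.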